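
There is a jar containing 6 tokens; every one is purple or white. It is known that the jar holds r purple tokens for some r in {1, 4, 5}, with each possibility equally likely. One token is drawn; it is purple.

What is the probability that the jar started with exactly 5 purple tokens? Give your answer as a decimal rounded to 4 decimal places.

0.5000

The likelihood of this draw under each hypothesis: P(data | r = 1) = (1/6) = 1/6; P(data | r = 4) = (4/6) = 2/3; P(data | r = 5) = (5/6) = 5/6.
Weighting by the prior gives 1/3 · 1/6 = 1/18, 1/3 · 2/3 = 2/9, 1/3 · 5/6 = 5/18; these sum to 5/9.
By Bayes' rule, P(r = 5 | data) = (5/18) / (5/9) = 1/2.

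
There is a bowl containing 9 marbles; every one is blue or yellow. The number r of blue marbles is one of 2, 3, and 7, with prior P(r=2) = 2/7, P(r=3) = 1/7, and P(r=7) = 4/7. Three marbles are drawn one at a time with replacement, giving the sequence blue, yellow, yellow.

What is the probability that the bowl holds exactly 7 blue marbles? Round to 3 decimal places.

For each hypothesis, P(data | H) works out to: P(data | r = 2) = (2/9)(7/9)(7/9) = 0.13443; P(data | r = 3) = (3/9)(6/9)(6/9) = 0.14815; P(data | r = 7) = (7/9)(2/9)(2/9) = 0.038409.
Weighting by the prior gives 2/7 · 0.13443 = 0.038409, 1/7 · 0.14815 = 0.021164, 4/7 · 0.038409 = 0.021948; with total 0.081521.
Hence P(r = 7 | data) = (0.021948) / (0.081521) = 0.26923.

0.269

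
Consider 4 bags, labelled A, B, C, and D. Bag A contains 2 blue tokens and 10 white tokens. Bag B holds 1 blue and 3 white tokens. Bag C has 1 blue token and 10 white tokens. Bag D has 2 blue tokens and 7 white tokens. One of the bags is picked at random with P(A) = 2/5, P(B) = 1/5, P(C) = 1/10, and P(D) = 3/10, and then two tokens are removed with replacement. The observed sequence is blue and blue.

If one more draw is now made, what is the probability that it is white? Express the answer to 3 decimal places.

Under each hypothesis, the probability of the observed sequence is: P(data | bag A) = (2/12)(2/12) = 0.027778; P(data | bag B) = (1/4)(1/4) = 0.0625; P(data | bag C) = (1/11)(1/11) = 0.0082645; P(data | bag D) = (2/9)(2/9) = 0.049383.
Multiplying each by its prior: 2/5 · 0.027778 = 0.011111, 1/5 · 0.0625 = 0.0125, 1/10 · 0.0082645 = 0.00082645, 3/10 · 0.049383 = 0.014815; these sum to 0.039252.
Dividing through by the total gives posterior P(bag A | data) = 0.28307, P(bag B | data) = 0.31845, P(bag C | data) = 0.021055, P(bag D | data) = 0.37742.
So P(white next | data) = Σ P(white next | H) P(H | data) = (5/6)(0.28307) + (3/4)(0.31845) + (10/11)(0.021055) + (7/9)(0.37742) = 0.78742.

0.787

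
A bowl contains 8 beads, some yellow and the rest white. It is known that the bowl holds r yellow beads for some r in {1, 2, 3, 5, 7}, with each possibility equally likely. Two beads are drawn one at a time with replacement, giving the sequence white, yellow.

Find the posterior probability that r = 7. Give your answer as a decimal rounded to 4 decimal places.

The likelihood of the observed sequence under each hypothesis: P(data | r = 1) = (7/8)(1/8) = 7/64; P(data | r = 2) = (6/8)(2/8) = 3/16; P(data | r = 3) = (5/8)(3/8) = 15/64; P(data | r = 5) = (3/8)(5/8) = 15/64; P(data | r = 7) = (1/8)(7/8) = 7/64.
Multiplying each by its prior: 1/5 · 7/64 = 7/320, 1/5 · 3/16 = 3/80, 1/5 · 15/64 = 3/64, 1/5 · 15/64 = 3/64, 1/5 · 7/64 = 7/320; these sum to 7/40.
Hence P(r = 7 | data) = (7/320) / (7/40) = 1/8.

0.1250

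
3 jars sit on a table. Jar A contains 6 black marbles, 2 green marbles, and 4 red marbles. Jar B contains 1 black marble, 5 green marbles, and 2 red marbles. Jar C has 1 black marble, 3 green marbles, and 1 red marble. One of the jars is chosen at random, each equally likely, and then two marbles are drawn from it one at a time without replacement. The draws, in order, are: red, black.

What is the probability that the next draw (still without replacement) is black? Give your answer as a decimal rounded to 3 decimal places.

0.340

Compute the likelihood of the observed sequence for each case: P(data | jar A) = (4/12)(6/11) = 0.18182; P(data | jar B) = (2/8)(1/7) = 0.035714; P(data | jar C) = (1/5)(1/4) = 0.05.
Multiplying each by its prior: 1/3 · 0.18182 = 0.060606, 1/3 · 0.035714 = 0.011905, 1/3 · 0.05 = 0.016667; these sum to 0.089177.
The posterior is then P(jar A | data) = 0.67961, P(jar B | data) = 0.1335, P(jar C | data) = 0.18689.
Averaging over the posterior, P(black next | data) = (1/2)(0.67961) + (0)(0.1335) + (0)(0.18689) = 0.33981.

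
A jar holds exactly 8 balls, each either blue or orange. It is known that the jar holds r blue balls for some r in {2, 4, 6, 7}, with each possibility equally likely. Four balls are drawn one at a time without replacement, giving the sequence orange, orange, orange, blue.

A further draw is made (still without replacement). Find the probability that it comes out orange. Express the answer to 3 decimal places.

0.607

Under each hypothesis, the probability of the observed sequence is: P(data | r = 2) = (6/8)(5/7)(4/6)(2/5) = 1/7; P(data | r = 4) = (4/8)(3/7)(2/6)(4/5) = 2/35; P(data | r = 6) = (2/8)(1/7)(0/6) = 0; P(data | r = 7) = (1/8)(0/7) = 0.
Weighting by the prior gives 1/4 · 1/7 = 1/28, 1/4 · 2/35 = 1/70, 1/4 · 0 = 0, 1/4 · 0 = 0; with total 1/20.
Dividing through by the total gives posterior P(r = 2 | data) = 5/7, P(r = 4 | data) = 2/7, P(r = 6 | data) = 0, P(r = 7 | data) = 0.
The predictive probability is P(orange next | data) = (3/4)(5/7) + (1/4)(2/7) = 17/28.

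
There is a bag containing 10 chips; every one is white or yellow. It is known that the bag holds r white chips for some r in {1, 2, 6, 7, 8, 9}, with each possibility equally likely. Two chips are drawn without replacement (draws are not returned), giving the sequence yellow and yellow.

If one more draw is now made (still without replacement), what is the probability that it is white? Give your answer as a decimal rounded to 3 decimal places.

0.265

Compute the likelihood of the observed sequence for each case: P(data | r = 1) = (9/10)(8/9) = 4/5; P(data | r = 2) = (8/10)(7/9) = 28/45; P(data | r = 6) = (4/10)(3/9) = 2/15; P(data | r = 7) = (3/10)(2/9) = 1/15; P(data | r = 8) = (2/10)(1/9) = 1/45; P(data | r = 9) = (1/10)(0/9) = 0.
Multiplying each by its prior: 1/6 · 4/5 = 2/15, 1/6 · 28/45 = 14/135, 1/6 · 2/15 = 1/45, 1/6 · 1/15 = 1/90, 1/6 · 1/45 = 1/270, 1/6 · 0 = 0; summing to 37/135.
Normalising, the posterior is P(r = 1 | data) = 18/37, P(r = 2 | data) = 14/37, P(r = 6 | data) = 3/37, P(r = 7 | data) = 3/74, P(r = 8 | data) = 1/74, P(r = 9 | data) = 0.
So P(white next | data) = Σ P(white next | H) P(H | data) = (1/8)(18/37) + (1/4)(14/37) + (3/4)(3/37) + (7/8)(3/74) + (1)(1/74) = 157/592.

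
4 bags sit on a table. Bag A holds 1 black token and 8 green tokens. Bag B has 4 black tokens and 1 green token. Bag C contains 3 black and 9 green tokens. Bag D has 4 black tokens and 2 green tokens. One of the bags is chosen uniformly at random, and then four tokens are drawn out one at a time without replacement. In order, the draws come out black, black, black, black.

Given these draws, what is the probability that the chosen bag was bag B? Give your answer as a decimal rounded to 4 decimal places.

0.7500

Under each hypothesis, the probability of the observed sequence is: P(data | bag A) = (1/9)(0/8) = 0; P(data | bag B) = (4/5)(3/4)(2/3)(1/2) = 1/5; P(data | bag C) = (3/12)(2/11)(1/10)(0/9) = 0; P(data | bag D) = (4/6)(3/5)(2/4)(1/3) = 1/15.
The prior-weighted likelihoods are 1/4 · 0 = 0, 1/4 · 1/5 = 1/20, 1/4 · 0 = 0, 1/4 · 1/15 = 1/60; with total 1/15.
By Bayes' rule, P(bag B | data) = (1/20) / (1/15) = 3/4.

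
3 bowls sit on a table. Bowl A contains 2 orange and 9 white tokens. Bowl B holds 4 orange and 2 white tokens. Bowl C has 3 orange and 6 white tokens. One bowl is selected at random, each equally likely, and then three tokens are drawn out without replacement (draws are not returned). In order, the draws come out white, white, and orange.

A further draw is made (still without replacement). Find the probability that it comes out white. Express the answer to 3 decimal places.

0.630

Compute the likelihood of the observed sequence for each case: P(data | bowl A) = (9/11)(8/10)(2/9) = 0.14545; P(data | bowl B) = (2/6)(1/5)(4/4) = 0.066667; P(data | bowl C) = (6/9)(5/8)(3/7) = 0.17857.
The prior-weighted likelihoods are 1/3 · 0.14545 = 0.048485, 1/3 · 0.066667 = 0.022222, 1/3 · 0.17857 = 0.059524; summing to 0.13023.
Normalising, the posterior is P(bowl A | data) = 0.3723, P(bowl B | data) = 0.17064, P(bowl C | data) = 0.45706.
The predictive probability is P(white next | data) = (7/8)(0.3723) + (0)(0.17064) + (2/3)(0.45706) = 0.63047.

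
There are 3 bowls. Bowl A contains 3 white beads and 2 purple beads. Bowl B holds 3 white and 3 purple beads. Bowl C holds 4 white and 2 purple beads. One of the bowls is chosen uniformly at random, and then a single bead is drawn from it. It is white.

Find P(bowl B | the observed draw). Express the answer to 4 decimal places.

0.2830

Compute the likelihood of this draw for each case: P(data | bowl A) = (3/5) = 3/5; P(data | bowl B) = (3/6) = 1/2; P(data | bowl C) = (4/6) = 2/3.
The prior-weighted likelihoods are 1/3 · 3/5 = 1/5, 1/3 · 1/2 = 1/6, 1/3 · 2/3 = 2/9; with total 53/90.
By Bayes' rule, P(bowl B | data) = (1/6) / (53/90) = 15/53.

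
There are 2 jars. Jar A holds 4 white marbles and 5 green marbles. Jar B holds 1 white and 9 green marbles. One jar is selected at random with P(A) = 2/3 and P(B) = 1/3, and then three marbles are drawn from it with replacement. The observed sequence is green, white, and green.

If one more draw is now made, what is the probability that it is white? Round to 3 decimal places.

0.366

Under each hypothesis, the probability of the observed sequence is: P(data | jar A) = (5/9)(4/9)(5/9) = 0.13717; P(data | jar B) = (9/10)(1/10)(9/10) = 0.081.
Multiplying each by its prior: 2/3 · 0.13717 = 0.091449, 1/3 · 0.081 = 0.027; with total 0.11845.
Normalising, the posterior is P(jar A | data) = 0.77205, P(jar B | data) = 0.22795.
Averaging over the posterior, P(white next | data) = (4/9)(0.77205) + (1/10)(0.22795) = 0.36593.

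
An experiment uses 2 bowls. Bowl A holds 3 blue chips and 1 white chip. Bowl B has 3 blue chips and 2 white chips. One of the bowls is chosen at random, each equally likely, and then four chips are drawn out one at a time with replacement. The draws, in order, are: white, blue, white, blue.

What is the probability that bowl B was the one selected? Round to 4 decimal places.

0.6210

Compute the likelihood of the observed sequence for each case: P(data | bowl A) = (1/4)(3/4)(1/4)(3/4) = 0.035156; P(data | bowl B) = (2/5)(3/5)(2/5)(3/5) = 0.0576.
The prior-weighted likelihoods are 1/2 · 0.035156 = 0.017578, 1/2 · 0.0576 = 0.0288; these sum to 0.046378.
Therefore the posterior P(bowl B | data) = (0.0288) / (0.046378) = 0.62098.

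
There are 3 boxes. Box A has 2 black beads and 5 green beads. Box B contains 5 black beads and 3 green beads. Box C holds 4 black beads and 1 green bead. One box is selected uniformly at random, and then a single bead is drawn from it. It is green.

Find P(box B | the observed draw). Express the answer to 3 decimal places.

0.291

The likelihood of this draw under each hypothesis: P(data | box A) = (5/7) = 5/7; P(data | box B) = (3/8) = 3/8; P(data | box C) = (1/5) = 1/5.
Weighting by the prior gives 1/3 · 5/7 = 5/21, 1/3 · 3/8 = 1/8, 1/3 · 1/5 = 1/15; these sum to 361/840.
By Bayes' rule, P(box B | data) = (1/8) / (361/840) = 105/361.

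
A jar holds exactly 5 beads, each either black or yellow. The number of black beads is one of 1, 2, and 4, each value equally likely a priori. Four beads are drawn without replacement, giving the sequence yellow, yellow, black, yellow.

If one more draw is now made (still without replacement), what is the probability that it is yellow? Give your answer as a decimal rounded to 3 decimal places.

Compute the likelihood of the observed sequence for each case: P(data | r = 1) = (4/5)(3/4)(1/3)(2/2) = 1/5; P(data | r = 2) = (3/5)(2/4)(2/3)(1/2) = 1/10; P(data | r = 4) = (1/5)(0/4) = 0.
Multiplying each by its prior: 1/3 · 1/5 = 1/15, 1/3 · 1/10 = 1/30, 1/3 · 0 = 0; with total 1/10.
Normalising, the posterior is P(r = 1 | data) = 2/3, P(r = 2 | data) = 1/3, P(r = 4 | data) = 0.
The predictive probability is P(yellow next | data) = (1)(2/3) + (0)(1/3) = 2/3.

0.667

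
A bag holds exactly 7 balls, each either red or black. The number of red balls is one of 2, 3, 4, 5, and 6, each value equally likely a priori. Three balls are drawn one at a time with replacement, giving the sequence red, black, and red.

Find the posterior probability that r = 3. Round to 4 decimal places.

The likelihood of the observed sequence under each hypothesis: P(data | r = 2) = (2/7)(5/7)(2/7) = 0.058309; P(data | r = 3) = (3/7)(4/7)(3/7) = 0.10496; P(data | r = 4) = (4/7)(3/7)(4/7) = 0.13994; P(data | r = 5) = (5/7)(2/7)(5/7) = 0.14577; P(data | r = 6) = (6/7)(1/7)(6/7) = 0.10496.
The prior-weighted likelihoods are 1/5 · 0.058309 = 0.011662, 1/5 · 0.10496 = 0.020991, 1/5 · 0.13994 = 0.027988, 1/5 · 0.14577 = 0.029155, 1/5 · 0.10496 = 0.020991; summing to 0.11079.
Therefore the posterior P(r = 3 | data) = (0.020991) / (0.11079) = 0.18947.

0.1895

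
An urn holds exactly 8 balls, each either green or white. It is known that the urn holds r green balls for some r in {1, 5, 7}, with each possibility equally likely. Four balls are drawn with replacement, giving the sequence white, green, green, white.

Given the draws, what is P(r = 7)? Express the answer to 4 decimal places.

0.1517

For each hypothesis, P(data | H) works out to: P(data | r = 1) = (7/8)(1/8)(1/8)(7/8) = 0.011963; P(data | r = 5) = (3/8)(5/8)(5/8)(3/8) = 0.054932; P(data | r = 7) = (1/8)(7/8)(7/8)(1/8) = 0.011963.
Weighting by the prior gives 1/3 · 0.011963 = 0.0039876, 1/3 · 0.054932 = 0.018311, 1/3 · 0.011963 = 0.0039876; summing to 0.026286.
By Bayes' rule, P(r = 7 | data) = (0.0039876) / (0.026286) = 0.1517.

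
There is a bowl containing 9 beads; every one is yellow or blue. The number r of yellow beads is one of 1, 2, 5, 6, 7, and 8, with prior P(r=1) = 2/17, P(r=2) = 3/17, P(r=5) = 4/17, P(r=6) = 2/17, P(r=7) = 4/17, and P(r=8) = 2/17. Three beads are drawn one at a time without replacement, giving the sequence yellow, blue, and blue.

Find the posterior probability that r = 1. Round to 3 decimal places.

Under each hypothesis, the probability of the observed sequence is: P(data | r = 1) = (1/9)(8/8)(7/7) = 1/9; P(data | r = 2) = (2/9)(7/8)(6/7) = 1/6; P(data | r = 5) = (5/9)(4/8)(3/7) = 5/42; P(data | r = 6) = (6/9)(3/8)(2/7) = 1/14; P(data | r = 7) = (7/9)(2/8)(1/7) = 1/36; P(data | r = 8) = (8/9)(1/8)(0/7) = 0.
Weighting by the prior gives 2/17 · 1/9 = 2/153, 3/17 · 1/6 = 1/34, 4/17 · 5/42 = 10/357, 2/17 · 1/14 = 1/119, 4/17 · 1/36 = 1/153, 2/17 · 0 = 0; these sum to 61/714.
By Bayes' rule, P(r = 1 | data) = (2/153) / (61/714) = 28/183.

0.153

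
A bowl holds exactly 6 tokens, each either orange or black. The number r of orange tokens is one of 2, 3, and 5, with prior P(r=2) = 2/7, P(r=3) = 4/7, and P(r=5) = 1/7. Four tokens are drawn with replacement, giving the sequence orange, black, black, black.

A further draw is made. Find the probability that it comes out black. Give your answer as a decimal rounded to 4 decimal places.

0.5701

The likelihood of the observed sequence under each hypothesis: P(data | r = 2) = (2/6)(4/6)(4/6)(4/6) = 0.098765; P(data | r = 3) = (3/6)(3/6)(3/6)(3/6) = 0.0625; P(data | r = 5) = (5/6)(1/6)(1/6)(1/6) = 0.003858.
Weighting by the prior gives 2/7 · 0.098765 = 0.028219, 4/7 · 0.0625 = 0.035714, 1/7 · 0.003858 = 0.00055115; with total 0.064484.
Dividing through by the total gives posterior P(r = 2 | data) = 0.43761, P(r = 3 | data) = 0.55385, P(r = 5 | data) = 0.008547.
So P(black next | data) = Σ P(black next | H) P(H | data) = (2/3)(0.43761) + (1/2)(0.55385) + (1/6)(0.008547) = 0.57009.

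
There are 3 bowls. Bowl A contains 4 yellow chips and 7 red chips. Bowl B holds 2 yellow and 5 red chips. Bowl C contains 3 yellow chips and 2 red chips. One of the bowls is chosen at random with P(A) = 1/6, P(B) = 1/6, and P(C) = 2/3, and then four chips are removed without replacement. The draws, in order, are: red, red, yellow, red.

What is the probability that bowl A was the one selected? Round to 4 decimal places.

0.4261

Under each hypothesis, the probability of the observed sequence is: P(data | bowl A) = (7/11)(6/10)(4/9)(5/8) = 0.10606; P(data | bowl B) = (5/7)(4/6)(2/5)(3/4) = 0.14286; P(data | bowl C) = (2/5)(1/4)(3/3)(0/2) = 0.
Multiplying each by its prior: 1/6 · 0.10606 = 0.017677, 1/6 · 0.14286 = 0.02381, 2/3 · 0 = 0; summing to 0.041486.
So P(bowl A | data) = (0.017677) / (0.041486) = 0.42609.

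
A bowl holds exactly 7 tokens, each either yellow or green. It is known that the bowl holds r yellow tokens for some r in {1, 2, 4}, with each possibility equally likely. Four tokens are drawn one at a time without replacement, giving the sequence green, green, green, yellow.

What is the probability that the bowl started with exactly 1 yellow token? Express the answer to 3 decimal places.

Compute the likelihood of the observed sequence for each case: P(data | r = 1) = (6/7)(5/6)(4/5)(1/4) = 1/7; P(data | r = 2) = (5/7)(4/6)(3/5)(2/4) = 1/7; P(data | r = 4) = (3/7)(2/6)(1/5)(4/4) = 1/35.
Multiplying each by its prior: 1/3 · 1/7 = 1/21, 1/3 · 1/7 = 1/21, 1/3 · 1/35 = 1/105; these sum to 11/105.
Therefore the posterior P(r = 1 | data) = (1/21) / (11/105) = 5/11.

0.455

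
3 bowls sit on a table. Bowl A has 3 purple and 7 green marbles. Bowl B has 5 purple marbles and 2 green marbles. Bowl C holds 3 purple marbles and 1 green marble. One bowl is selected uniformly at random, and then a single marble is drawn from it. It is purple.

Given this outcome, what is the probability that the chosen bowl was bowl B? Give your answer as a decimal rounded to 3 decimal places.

The likelihood of this draw under each hypothesis: P(data | bowl A) = (3/10) = 3/10; P(data | bowl B) = (5/7) = 5/7; P(data | bowl C) = (3/4) = 3/4.
The prior-weighted likelihoods are 1/3 · 3/10 = 1/10, 1/3 · 5/7 = 5/21, 1/3 · 3/4 = 1/4; with total 247/420.
So P(bowl B | data) = (5/21) / (247/420) = 100/247.

0.405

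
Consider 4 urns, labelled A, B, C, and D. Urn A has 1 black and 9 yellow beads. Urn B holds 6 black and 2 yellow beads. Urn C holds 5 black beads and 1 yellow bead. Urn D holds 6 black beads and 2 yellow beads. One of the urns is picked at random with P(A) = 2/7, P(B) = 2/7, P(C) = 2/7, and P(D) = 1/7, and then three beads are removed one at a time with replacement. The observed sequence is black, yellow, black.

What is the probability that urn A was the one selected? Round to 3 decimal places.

Under each hypothesis, the probability of the observed sequence is: P(data | urn A) = (1/10)(9/10)(1/10) = 0.009; P(data | urn B) = (6/8)(2/8)(6/8) = 0.14062; P(data | urn C) = (5/6)(1/6)(5/6) = 0.11574; P(data | urn D) = (6/8)(2/8)(6/8) = 0.14062.
Multiplying each by its prior: 2/7 · 0.009 = 0.0025714, 2/7 · 0.14062 = 0.040179, 2/7 · 0.11574 = 0.033069, 1/7 · 0.14062 = 0.020089; summing to 0.095908.
Therefore the posterior P(urn A | data) = (0.0025714) / (0.095908) = 0.026811.

0.027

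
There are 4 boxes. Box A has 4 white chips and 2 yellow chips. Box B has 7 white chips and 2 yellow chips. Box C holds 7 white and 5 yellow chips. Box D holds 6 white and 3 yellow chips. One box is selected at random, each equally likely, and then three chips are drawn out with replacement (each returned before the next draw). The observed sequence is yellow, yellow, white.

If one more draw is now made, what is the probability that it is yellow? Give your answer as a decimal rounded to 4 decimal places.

0.3478

Compute the likelihood of the observed sequence for each case: P(data | box A) = (2/6)(2/6)(4/6) = 0.074074; P(data | box B) = (2/9)(2/9)(7/9) = 0.038409; P(data | box C) = (5/12)(5/12)(7/12) = 0.10127; P(data | box D) = (3/9)(3/9)(6/9) = 0.074074.
Weighting by the prior gives 1/4 · 0.074074 = 0.018519, 1/4 · 0.038409 = 0.0096022, 1/4 · 0.10127 = 0.025318, 1/4 · 0.074074 = 0.018519; with total 0.071958.
Dividing through by the total gives posterior P(box A | data) = 0.25735, P(box B | data) = 0.13344, P(box C | data) = 0.35185, P(box D | data) = 0.25735.
Averaging over the posterior, P(yellow next | data) = (1/3)(0.25735) + (2/9)(0.13344) + (5/12)(0.35185) + (1/3)(0.25735) = 0.34783.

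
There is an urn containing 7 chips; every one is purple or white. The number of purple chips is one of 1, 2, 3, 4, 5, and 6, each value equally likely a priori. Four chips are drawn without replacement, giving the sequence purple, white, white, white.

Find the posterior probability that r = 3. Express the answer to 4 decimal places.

The likelihood of the observed sequence under each hypothesis: P(data | r = 1) = (1/7)(6/6)(5/5)(4/4) = 1/7; P(data | r = 2) = (2/7)(5/6)(4/5)(3/4) = 1/7; P(data | r = 3) = (3/7)(4/6)(3/5)(2/4) = 3/35; P(data | r = 4) = (4/7)(3/6)(2/5)(1/4) = 1/35; P(data | r = 5) = (5/7)(2/6)(1/5)(0/4) = 0; P(data | r = 6) = (6/7)(1/6)(0/5) = 0.
The prior-weighted likelihoods are 1/6 · 1/7 = 1/42, 1/6 · 1/7 = 1/42, 1/6 · 3/35 = 1/70, 1/6 · 1/35 = 1/210, 1/6 · 0 = 0, 1/6 · 0 = 0; these sum to 1/15.
So P(r = 3 | data) = (1/70) / (1/15) = 3/14.

0.2143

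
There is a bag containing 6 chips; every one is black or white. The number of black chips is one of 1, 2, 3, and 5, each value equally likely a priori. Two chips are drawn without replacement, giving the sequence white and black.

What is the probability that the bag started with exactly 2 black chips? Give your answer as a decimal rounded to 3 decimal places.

Under each hypothesis, the probability of the observed sequence is: P(data | r = 1) = (5/6)(1/5) = 1/6; P(data | r = 2) = (4/6)(2/5) = 4/15; P(data | r = 3) = (3/6)(3/5) = 3/10; P(data | r = 5) = (1/6)(5/5) = 1/6.
The prior-weighted likelihoods are 1/4 · 1/6 = 1/24, 1/4 · 4/15 = 1/15, 1/4 · 3/10 = 3/40, 1/4 · 1/6 = 1/24; with total 9/40.
So P(r = 2 | data) = (1/15) / (9/40) = 8/27.

0.296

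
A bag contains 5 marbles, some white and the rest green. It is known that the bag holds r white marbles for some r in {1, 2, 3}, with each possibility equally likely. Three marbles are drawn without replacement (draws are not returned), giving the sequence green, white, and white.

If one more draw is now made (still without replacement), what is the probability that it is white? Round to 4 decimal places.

0.3333

Under each hypothesis, the probability of the observed sequence is: P(data | r = 1) = (4/5)(1/4)(0/3) = 0; P(data | r = 2) = (3/5)(2/4)(1/3) = 1/10; P(data | r = 3) = (2/5)(3/4)(2/3) = 1/5.
The prior-weighted likelihoods are 1/3 · 0 = 0, 1/3 · 1/10 = 1/30, 1/3 · 1/5 = 1/15; summing to 1/10.
Dividing through by the total gives posterior P(r = 1 | data) = 0, P(r = 2 | data) = 1/3, P(r = 3 | data) = 2/3.
So P(white next | data) = Σ P(white next | H) P(H | data) = (0)(1/3) + (1/2)(2/3) = 1/3.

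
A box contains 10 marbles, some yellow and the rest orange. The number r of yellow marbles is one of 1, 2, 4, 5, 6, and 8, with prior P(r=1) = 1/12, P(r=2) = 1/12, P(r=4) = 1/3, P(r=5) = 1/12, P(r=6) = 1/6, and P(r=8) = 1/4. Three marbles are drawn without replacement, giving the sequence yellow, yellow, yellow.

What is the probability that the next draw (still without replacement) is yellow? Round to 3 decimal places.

Under each hypothesis, the probability of the observed sequence is: P(data | r = 1) = (1/10)(0/9) = 0; P(data | r = 2) = (2/10)(1/9)(0/8) = 0; P(data | r = 4) = (4/10)(3/9)(2/8) = 1/30; P(data | r = 5) = (5/10)(4/9)(3/8) = 1/12; P(data | r = 6) = (6/10)(5/9)(4/8) = 1/6; P(data | r = 8) = (8/10)(7/9)(6/8) = 7/15.
The prior-weighted likelihoods are 1/12 · 0 = 0, 1/12 · 0 = 0, 1/3 · 1/30 = 1/90, 1/12 · 1/12 = 1/144, 1/6 · 1/6 = 1/36, 1/4 · 7/15 = 7/60; these sum to 13/80.
Normalising, the posterior is P(r = 1 | data) = 0, P(r = 2 | data) = 0, P(r = 4 | data) = 8/117, P(r = 5 | data) = 5/117, P(r = 6 | data) = 20/117, P(r = 8 | data) = 28/39.
The predictive probability is P(yellow next | data) = (1/7)(8/117) + (2/7)(5/117) + (3/7)(20/117) + (5/7)(28/39) = 166/273.

0.608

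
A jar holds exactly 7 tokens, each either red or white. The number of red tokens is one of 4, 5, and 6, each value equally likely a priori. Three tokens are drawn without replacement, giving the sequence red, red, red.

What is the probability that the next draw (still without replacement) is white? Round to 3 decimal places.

Compute the likelihood of the observed sequence for each case: P(data | r = 4) = (4/7)(3/6)(2/5) = 4/35; P(data | r = 5) = (5/7)(4/6)(3/5) = 2/7; P(data | r = 6) = (6/7)(5/6)(4/5) = 4/7.
Weighting by the prior gives 1/3 · 4/35 = 4/105, 1/3 · 2/7 = 2/21, 1/3 · 4/7 = 4/21; summing to 34/105.
Dividing through by the total gives posterior P(r = 4 | data) = 2/17, P(r = 5 | data) = 5/17, P(r = 6 | data) = 10/17.
So P(white next | data) = Σ P(white next | H) P(H | data) = (3/4)(2/17) + (1/2)(5/17) + (1/4)(10/17) = 13/34.

0.382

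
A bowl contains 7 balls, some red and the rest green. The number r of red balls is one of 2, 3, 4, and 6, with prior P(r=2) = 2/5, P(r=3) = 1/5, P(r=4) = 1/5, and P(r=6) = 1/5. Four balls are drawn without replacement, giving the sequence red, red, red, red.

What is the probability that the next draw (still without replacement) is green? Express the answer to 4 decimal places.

Under each hypothesis, the probability of the observed sequence is: P(data | r = 2) = (2/7)(1/6)(0/5) = 0; P(data | r = 3) = (3/7)(2/6)(1/5)(0/4) = 0; P(data | r = 4) = (4/7)(3/6)(2/5)(1/4) = 1/35; P(data | r = 6) = (6/7)(5/6)(4/5)(3/4) = 3/7.
Weighting by the prior gives 2/5 · 0 = 0, 1/5 · 0 = 0, 1/5 · 1/35 = 1/175, 1/5 · 3/7 = 3/35; summing to 16/175.
Normalising, the posterior is P(r = 2 | data) = 0, P(r = 3 | data) = 0, P(r = 4 | data) = 1/16, P(r = 6 | data) = 15/16.
The predictive probability is P(green next | data) = (1)(1/16) + (1/3)(15/16) = 3/8.

0.3750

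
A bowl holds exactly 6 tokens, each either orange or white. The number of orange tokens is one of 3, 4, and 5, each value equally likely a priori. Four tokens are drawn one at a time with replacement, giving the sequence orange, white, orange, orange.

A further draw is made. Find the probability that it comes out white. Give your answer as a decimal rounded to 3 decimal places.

Compute the likelihood of the observed sequence for each case: P(data | r = 3) = (3/6)(3/6)(3/6)(3/6) = 0.0625; P(data | r = 4) = (4/6)(2/6)(4/6)(4/6) = 0.098765; P(data | r = 5) = (5/6)(1/6)(5/6)(5/6) = 0.096451.
Multiplying each by its prior: 1/3 · 0.0625 = 0.020833, 1/3 · 0.098765 = 0.032922, 1/3 · 0.096451 = 0.03215; summing to 0.085905.
Normalising, the posterior is P(r = 3 | data) = 0.24251, P(r = 4 | data) = 0.38323, P(r = 5 | data) = 0.37425.
Averaging over the posterior, P(white next | data) = (1/2)(0.24251) + (1/3)(0.38323) + (1/6)(0.37425) = 0.31138.

0.311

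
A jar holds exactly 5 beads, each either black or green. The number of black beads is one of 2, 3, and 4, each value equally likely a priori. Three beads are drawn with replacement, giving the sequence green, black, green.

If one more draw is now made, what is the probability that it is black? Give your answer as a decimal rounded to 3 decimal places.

The likelihood of the observed sequence under each hypothesis: P(data | r = 2) = (3/5)(2/5)(3/5) = 18/125; P(data | r = 3) = (2/5)(3/5)(2/5) = 12/125; P(data | r = 4) = (1/5)(4/5)(1/5) = 4/125.
Multiplying each by its prior: 1/3 · 18/125 = 6/125, 1/3 · 12/125 = 4/125, 1/3 · 4/125 = 4/375; with total 34/375.
Dividing through by the total gives posterior P(r = 2 | data) = 9/17, P(r = 3 | data) = 6/17, P(r = 4 | data) = 2/17.
So P(black next | data) = Σ P(black next | H) P(H | data) = (2/5)(9/17) + (3/5)(6/17) + (4/5)(2/17) = 44/85.

0.518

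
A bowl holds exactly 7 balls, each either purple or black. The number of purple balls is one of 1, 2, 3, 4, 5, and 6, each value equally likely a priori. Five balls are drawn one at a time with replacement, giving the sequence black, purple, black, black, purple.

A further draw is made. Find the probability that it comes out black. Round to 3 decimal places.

Under each hypothesis, the probability of the observed sequence is: P(data | r = 1) = (6/7)(1/7)(6/7)(6/7)(1/7) = 0.012852; P(data | r = 2) = (5/7)(2/7)(5/7)(5/7)(2/7) = 0.02975; P(data | r = 3) = (4/7)(3/7)(4/7)(4/7)(3/7) = 0.034271; P(data | r = 4) = (3/7)(4/7)(3/7)(3/7)(4/7) = 0.025704; P(data | r = 5) = (2/7)(5/7)(2/7)(2/7)(5/7) = 0.0119; P(data | r = 6) = (1/7)(6/7)(1/7)(1/7)(6/7) = 0.002142.
Weighting by the prior gives 1/6 · 0.012852 = 0.002142, 1/6 · 0.02975 = 0.0049583, 1/6 · 0.034271 = 0.0057119, 1/6 · 0.025704 = 0.0042839, 1/6 · 0.0119 = 0.0019833, 1/6 · 0.002142 = 0.00035699; these sum to 0.019436.
The posterior is then P(r = 1 | data) = 0.1102, P(r = 2 | data) = 0.2551, P(r = 3 | data) = 0.29388, P(r = 4 | data) = 0.22041, P(r = 5 | data) = 0.10204, P(r = 6 | data) = 0.018367.
So P(black next | data) = Σ P(black next | H) P(H | data) = (6/7)(0.1102) + (5/7)(0.2551) + (4/7)(0.29388) + (3/7)(0.22041) + (2/7)(0.10204) + (1/7)(0.018367) = 0.57085.

0.571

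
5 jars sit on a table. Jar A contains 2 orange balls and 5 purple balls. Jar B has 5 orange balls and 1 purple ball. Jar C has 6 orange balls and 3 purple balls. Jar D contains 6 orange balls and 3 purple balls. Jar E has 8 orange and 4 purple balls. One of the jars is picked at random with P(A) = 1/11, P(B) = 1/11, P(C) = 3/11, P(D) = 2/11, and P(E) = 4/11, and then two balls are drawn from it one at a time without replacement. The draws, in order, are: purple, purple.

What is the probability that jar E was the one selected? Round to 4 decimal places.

0.2894

For each hypothesis, P(data | H) works out to: P(data | jar A) = (5/7)(4/6) = 0.47619; P(data | jar B) = (1/6)(0/5) = 0; P(data | jar C) = (3/9)(2/8) = 0.083333; P(data | jar D) = (3/9)(2/8) = 0.083333; P(data | jar E) = (4/12)(3/11) = 0.090909.
The prior-weighted likelihoods are 1/11 · 0.47619 = 0.04329, 1/11 · 0 = 0, 3/11 · 0.083333 = 0.022727, 2/11 · 0.083333 = 0.015152, 4/11 · 0.090909 = 0.033058; these sum to 0.11423.
By Bayes' rule, P(jar E | data) = (0.033058) / (0.11423) = 0.28941.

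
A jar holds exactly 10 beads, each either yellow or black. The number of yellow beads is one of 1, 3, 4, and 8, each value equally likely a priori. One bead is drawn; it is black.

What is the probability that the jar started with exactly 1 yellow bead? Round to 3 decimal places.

For each hypothesis, P(data | H) works out to: P(data | r = 1) = (9/10) = 9/10; P(data | r = 3) = (7/10) = 7/10; P(data | r = 4) = (6/10) = 3/5; P(data | r = 8) = (2/10) = 1/5.
Multiplying each by its prior: 1/4 · 9/10 = 9/40, 1/4 · 7/10 = 7/40, 1/4 · 3/5 = 3/20, 1/4 · 1/5 = 1/20; with total 3/5.
Therefore the posterior P(r = 1 | data) = (9/40) / (3/5) = 3/8.

0.375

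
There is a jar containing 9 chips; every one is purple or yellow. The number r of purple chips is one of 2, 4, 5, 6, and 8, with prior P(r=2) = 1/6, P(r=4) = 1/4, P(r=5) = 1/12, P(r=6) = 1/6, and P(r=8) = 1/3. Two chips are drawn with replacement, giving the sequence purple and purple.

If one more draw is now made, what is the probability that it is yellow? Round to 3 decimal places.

0.236

The likelihood of the observed sequence under each hypothesis: P(data | r = 2) = (2/9)(2/9) = 4/81; P(data | r = 4) = (4/9)(4/9) = 16/81; P(data | r = 5) = (5/9)(5/9) = 25/81; P(data | r = 6) = (6/9)(6/9) = 4/9; P(data | r = 8) = (8/9)(8/9) = 64/81.
Weighting by the prior gives 1/6 · 4/81 = 2/243, 1/4 · 16/81 = 4/81, 1/12 · 25/81 = 25/972, 1/6 · 4/9 = 2/27, 1/3 · 64/81 = 64/243; summing to 409/972.
Normalising, the posterior is P(r = 2 | data) = 0.01956, P(r = 4 | data) = 0.11736, P(r = 5 | data) = 0.061125, P(r = 6 | data) = 0.17604, P(r = 8 | data) = 0.62592.
So P(yellow next | data) = Σ P(yellow next | H) P(H | data) = (7/9)(0.01956) + (5/9)(0.11736) + (4/9)(0.061125) + (1/3)(0.17604) + (1/9)(0.62592) = 0.23581.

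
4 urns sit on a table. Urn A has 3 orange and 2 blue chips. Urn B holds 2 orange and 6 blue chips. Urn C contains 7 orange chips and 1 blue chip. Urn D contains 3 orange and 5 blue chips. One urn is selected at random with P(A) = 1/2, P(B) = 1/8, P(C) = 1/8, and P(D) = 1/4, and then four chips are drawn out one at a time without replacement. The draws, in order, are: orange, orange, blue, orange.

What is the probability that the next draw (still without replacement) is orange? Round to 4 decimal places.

The likelihood of the observed sequence under each hypothesis: P(data | urn A) = (3/5)(2/4)(2/3)(1/2) = 0.1; P(data | urn B) = (2/8)(1/7)(6/6)(0/5) = 0; P(data | urn C) = (7/8)(6/7)(1/6)(5/5) = 0.125; P(data | urn D) = (3/8)(2/7)(5/6)(1/5) = 0.017857.
Multiplying each by its prior: 1/2 · 0.1 = 0.05, 1/8 · 0 = 0, 1/8 · 0.125 = 0.015625, 1/4 · 0.017857 = 0.0044643; these sum to 0.070089.
Normalising, the posterior is P(urn A | data) = 0.71338, P(urn B | data) = 0, P(urn C | data) = 0.22293, P(urn D | data) = 0.063694.
So P(orange next | data) = Σ P(orange next | H) P(H | data) = (0)(0.71338) + (1)(0.22293) + (0)(0.063694) = 0.22293.

0.2229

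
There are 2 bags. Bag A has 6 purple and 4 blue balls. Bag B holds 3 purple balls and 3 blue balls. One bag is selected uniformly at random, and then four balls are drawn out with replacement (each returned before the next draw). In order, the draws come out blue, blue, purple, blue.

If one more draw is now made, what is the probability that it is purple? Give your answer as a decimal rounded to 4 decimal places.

The likelihood of the observed sequence under each hypothesis: P(data | bag A) = (4/10)(4/10)(6/10)(4/10) = 0.0384; P(data | bag B) = (3/6)(3/6)(3/6)(3/6) = 0.0625.
The prior-weighted likelihoods are 1/2 · 0.0384 = 0.0192, 1/2 · 0.0625 = 0.03125; these sum to 0.05045.
Dividing through by the total gives posterior P(bag A | data) = 0.38057, P(bag B | data) = 0.61943.
Averaging over the posterior, P(purple next | data) = (3/5)(0.38057) + (1/2)(0.61943) = 0.53806.

0.5381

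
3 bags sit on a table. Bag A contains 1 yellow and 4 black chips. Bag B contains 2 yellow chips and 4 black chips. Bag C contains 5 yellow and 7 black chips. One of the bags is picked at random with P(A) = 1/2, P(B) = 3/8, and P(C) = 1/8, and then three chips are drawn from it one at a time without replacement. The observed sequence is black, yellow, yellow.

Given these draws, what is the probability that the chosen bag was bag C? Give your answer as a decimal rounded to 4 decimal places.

Under each hypothesis, the probability of the observed sequence is: P(data | bag A) = (4/5)(1/4)(0/3) = 0; P(data | bag B) = (4/6)(2/5)(1/4) = 0.066667; P(data | bag C) = (7/12)(5/11)(4/10) = 0.10606.
The prior-weighted likelihoods are 1/2 · 0 = 0, 3/8 · 0.066667 = 0.025, 1/8 · 0.10606 = 0.013258; summing to 0.038258.
By Bayes' rule, P(bag C | data) = (0.013258) / (0.038258) = 0.34653.

0.3465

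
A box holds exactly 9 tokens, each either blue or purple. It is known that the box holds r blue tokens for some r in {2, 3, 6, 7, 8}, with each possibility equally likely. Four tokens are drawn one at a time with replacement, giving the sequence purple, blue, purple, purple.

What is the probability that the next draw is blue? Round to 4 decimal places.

0.3379

Compute the likelihood of the observed sequence for each case: P(data | r = 2) = (7/9)(2/9)(7/9)(7/9) = 0.10456; P(data | r = 3) = (6/9)(3/9)(6/9)(6/9) = 0.098765; P(data | r = 6) = (3/9)(6/9)(3/9)(3/9) = 0.024691; P(data | r = 7) = (2/9)(7/9)(2/9)(2/9) = 0.0085353; P(data | r = 8) = (1/9)(8/9)(1/9)(1/9) = 0.0012193.
The prior-weighted likelihoods are 1/5 · 0.10456 = 0.020911, 1/5 · 0.098765 = 0.019753, 1/5 · 0.024691 = 0.0049383, 1/5 · 0.0085353 = 0.0017071, 1/5 · 0.0012193 = 0.00024387; with total 0.047554.
The posterior is then P(r = 2 | data) = 0.43974, P(r = 3 | data) = 0.41538, P(r = 6 | data) = 0.10385, P(r = 7 | data) = 0.035897, P(r = 8 | data) = 0.0051282.
Averaging over the posterior, P(blue next | data) = (2/9)(0.43974) + (1/3)(0.41538) + (2/3)(0.10385) + (7/9)(0.035897) + (8/9)(0.0051282) = 0.33789.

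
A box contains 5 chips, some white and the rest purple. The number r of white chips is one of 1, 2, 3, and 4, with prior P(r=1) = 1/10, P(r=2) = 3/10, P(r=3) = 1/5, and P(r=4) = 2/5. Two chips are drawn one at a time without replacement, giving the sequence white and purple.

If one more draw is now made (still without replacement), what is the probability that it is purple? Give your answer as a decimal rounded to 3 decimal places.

Compute the likelihood of the observed sequence for each case: P(data | r = 1) = (1/5)(4/4) = 1/5; P(data | r = 2) = (2/5)(3/4) = 3/10; P(data | r = 3) = (3/5)(2/4) = 3/10; P(data | r = 4) = (4/5)(1/4) = 1/5.
Weighting by the prior gives 1/10 · 1/5 = 1/50, 3/10 · 3/10 = 9/100, 1/5 · 3/10 = 3/50, 2/5 · 1/5 = 2/25; summing to 1/4.
Normalising, the posterior is P(r = 1 | data) = 2/25, P(r = 2 | data) = 9/25, P(r = 3 | data) = 6/25, P(r = 4 | data) = 8/25.
Averaging over the posterior, P(purple next | data) = (1)(2/25) + (2/3)(9/25) + (1/3)(6/25) + (0)(8/25) = 2/5.

0.400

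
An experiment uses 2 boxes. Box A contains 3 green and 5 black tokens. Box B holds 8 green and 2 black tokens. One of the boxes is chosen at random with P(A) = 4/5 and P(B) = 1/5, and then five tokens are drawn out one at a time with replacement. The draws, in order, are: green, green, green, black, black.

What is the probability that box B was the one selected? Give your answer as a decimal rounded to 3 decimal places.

0.199

For each hypothesis, P(data | H) works out to: P(data | box A) = (3/8)(3/8)(3/8)(5/8)(5/8) = 0.020599; P(data | box B) = (8/10)(8/10)(8/10)(2/10)(2/10) = 0.02048.
Multiplying each by its prior: 4/5 · 0.020599 = 0.016479, 1/5 · 0.02048 = 0.004096; these sum to 0.020575.
By Bayes' rule, P(box B | data) = (0.004096) / (0.020575) = 0.19907.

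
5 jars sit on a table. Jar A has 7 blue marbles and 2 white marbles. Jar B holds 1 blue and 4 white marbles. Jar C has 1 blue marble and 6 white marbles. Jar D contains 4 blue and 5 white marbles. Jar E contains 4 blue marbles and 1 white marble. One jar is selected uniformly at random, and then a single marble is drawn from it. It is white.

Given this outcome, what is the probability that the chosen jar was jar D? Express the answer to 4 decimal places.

0.2108

The likelihood of this draw under each hypothesis: P(data | jar A) = (2/9) = 2/9; P(data | jar B) = (4/5) = 4/5; P(data | jar C) = (6/7) = 6/7; P(data | jar D) = (5/9) = 5/9; P(data | jar E) = (1/5) = 1/5.
Weighting by the prior gives 1/5 · 2/9 = 2/45, 1/5 · 4/5 = 4/25, 1/5 · 6/7 = 6/35, 1/5 · 5/9 = 1/9, 1/5 · 1/5 = 1/25; these sum to 166/315.
By Bayes' rule, P(jar D | data) = (1/9) / (166/315) = 35/166.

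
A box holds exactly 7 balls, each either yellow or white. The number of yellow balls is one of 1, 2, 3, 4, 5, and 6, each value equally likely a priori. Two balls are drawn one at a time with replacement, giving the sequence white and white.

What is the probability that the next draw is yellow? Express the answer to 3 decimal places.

0.308

Under each hypothesis, the probability of the observed sequence is: P(data | r = 1) = (6/7)(6/7) = 36/49; P(data | r = 2) = (5/7)(5/7) = 25/49; P(data | r = 3) = (4/7)(4/7) = 16/49; P(data | r = 4) = (3/7)(3/7) = 9/49; P(data | r = 5) = (2/7)(2/7) = 4/49; P(data | r = 6) = (1/7)(1/7) = 1/49.
Multiplying each by its prior: 1/6 · 36/49 = 6/49, 1/6 · 25/49 = 25/294, 1/6 · 16/49 = 8/147, 1/6 · 9/49 = 3/98, 1/6 · 4/49 = 2/147, 1/6 · 1/49 = 1/294; summing to 13/42.
Normalising, the posterior is P(r = 1 | data) = 36/91, P(r = 2 | data) = 25/91, P(r = 3 | data) = 16/91, P(r = 4 | data) = 9/91, P(r = 5 | data) = 4/91, P(r = 6 | data) = 1/91.
So P(yellow next | data) = Σ P(yellow next | H) P(H | data) = (1/7)(36/91) + (2/7)(25/91) + (3/7)(16/91) + (4/7)(9/91) + (5/7)(4/91) + (6/7)(1/91) = 4/13.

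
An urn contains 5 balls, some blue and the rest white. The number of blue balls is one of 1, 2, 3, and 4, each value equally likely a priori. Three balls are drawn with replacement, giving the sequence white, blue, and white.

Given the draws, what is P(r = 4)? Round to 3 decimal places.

0.080

Under each hypothesis, the probability of the observed sequence is: P(data | r = 1) = (4/5)(1/5)(4/5) = 16/125; P(data | r = 2) = (3/5)(2/5)(3/5) = 18/125; P(data | r = 3) = (2/5)(3/5)(2/5) = 12/125; P(data | r = 4) = (1/5)(4/5)(1/5) = 4/125.
Weighting by the prior gives 1/4 · 16/125 = 4/125, 1/4 · 18/125 = 9/250, 1/4 · 12/125 = 3/125, 1/4 · 4/125 = 1/125; summing to 1/10.
Therefore the posterior P(r = 4 | data) = (1/125) / (1/10) = 2/25.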